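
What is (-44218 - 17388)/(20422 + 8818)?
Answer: -30803/14620 ≈ -2.1069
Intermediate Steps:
(-44218 - 17388)/(20422 + 8818) = -61606/29240 = -61606*1/29240 = -30803/14620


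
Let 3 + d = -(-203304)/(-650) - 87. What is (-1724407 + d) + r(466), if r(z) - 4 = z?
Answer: -560410427/325 ≈ -1.7243e+6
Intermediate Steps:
r(z) = 4 + z
d = -130902/325 (d = -3 + (-(-203304)/(-650) - 87) = -3 + (-(-203304)*(-1)/650 - 87) = -3 + (-258*394/325 - 87) = -3 + (-101652/325 - 87) = -3 - 129927/325 = -130902/325 ≈ -402.78)
(-1724407 + d) + r(466) = (-1724407 - 130902/325) + (4 + 466) = -560563177/325 + 470 = -560410427/325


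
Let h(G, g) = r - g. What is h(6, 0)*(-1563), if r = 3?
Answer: -4689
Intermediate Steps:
h(G, g) = 3 - g
h(6, 0)*(-1563) = (3 - 1*0)*(-1563) = (3 + 0)*(-1563) = 3*(-1563) = -4689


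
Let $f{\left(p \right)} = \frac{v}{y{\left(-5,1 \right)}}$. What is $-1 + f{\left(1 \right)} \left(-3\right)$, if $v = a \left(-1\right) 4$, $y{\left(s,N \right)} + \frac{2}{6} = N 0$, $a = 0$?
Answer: $-1$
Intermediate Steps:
$y{\left(s,N \right)} = - \frac{1}{3}$ ($y{\left(s,N \right)} = - \frac{1}{3} + N 0 = - \frac{1}{3} + 0 = - \frac{1}{3}$)
$v = 0$ ($v = 0 \left(-1\right) 4 = 0 \cdot 4 = 0$)
$f{\left(p \right)} = 0$ ($f{\left(p \right)} = \frac{0}{- \frac{1}{3}} = 0 \left(-3\right) = 0$)
$-1 + f{\left(1 \right)} \left(-3\right) = -1 + 0 \left(-3\right) = -1 + 0 = -1$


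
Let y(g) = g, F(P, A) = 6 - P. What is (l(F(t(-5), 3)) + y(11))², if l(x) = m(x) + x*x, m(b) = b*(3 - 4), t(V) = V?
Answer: 14641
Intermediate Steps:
m(b) = -b (m(b) = b*(-1) = -b)
l(x) = x² - x (l(x) = -x + x*x = -x + x² = x² - x)
(l(F(t(-5), 3)) + y(11))² = ((6 - 1*(-5))*(-1 + (6 - 1*(-5))) + 11)² = ((6 + 5)*(-1 + (6 + 5)) + 11)² = (11*(-1 + 11) + 11)² = (11*10 + 11)² = (110 + 11)² = 121² = 14641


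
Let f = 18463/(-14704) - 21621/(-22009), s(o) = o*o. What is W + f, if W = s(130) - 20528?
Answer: -1174183015991/323620336 ≈ -3628.3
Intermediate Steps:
s(o) = o²
W = -3628 (W = 130² - 20528 = 16900 - 20528 = -3628)
f = -88436983/323620336 (f = 18463*(-1/14704) - 21621*(-1/22009) = -18463/14704 + 21621/22009 = -88436983/323620336 ≈ -0.27327)
W + f = -3628 - 88436983/323620336 = -1174183015991/323620336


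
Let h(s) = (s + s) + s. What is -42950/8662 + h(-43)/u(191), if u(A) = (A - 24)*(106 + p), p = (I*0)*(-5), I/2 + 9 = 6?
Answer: -380709149/76667362 ≈ -4.9657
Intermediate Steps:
I = -6 (I = -18 + 2*6 = -18 + 12 = -6)
p = 0 (p = -6*0*(-5) = 0*(-5) = 0)
h(s) = 3*s (h(s) = 2*s + s = 3*s)
u(A) = -2544 + 106*A (u(A) = (A - 24)*(106 + 0) = (-24 + A)*106 = -2544 + 106*A)
-42950/8662 + h(-43)/u(191) = -42950/8662 + (3*(-43))/(-2544 + 106*191) = -42950*1/8662 - 129/(-2544 + 20246) = -21475/4331 - 129/17702 = -380709149/76667362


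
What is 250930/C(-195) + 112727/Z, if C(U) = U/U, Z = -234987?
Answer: 58965175183/234987 ≈ 2.5093e+5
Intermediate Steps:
C(U) = 1
250930/C(-195) + 112727/Z = 250930/1 + 112727/(-234987) = 250930*1 + 112727*(-1/234987) = 250930 - 112727/234987 = 58965175183/234987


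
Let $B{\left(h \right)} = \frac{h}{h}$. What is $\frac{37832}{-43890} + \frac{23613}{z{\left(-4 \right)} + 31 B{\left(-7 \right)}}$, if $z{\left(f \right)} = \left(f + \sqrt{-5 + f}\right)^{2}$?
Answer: $\frac{1965290651}{4432890} + \frac{141678 i}{505} \approx 443.34 + 280.55 i$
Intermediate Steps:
$B{\left(h \right)} = 1$
$\frac{37832}{-43890} + \frac{23613}{z{\left(-4 \right)} + 31 B{\left(-7 \right)}} = \frac{37832}{-43890} + \frac{23613}{\left(-4 + \sqrt{-5 - 4}\right)^{2} + 31 \cdot 1} = 37832 \left(- \frac{1}{43890}\right) + \frac{23613}{\left(-4 + \sqrt{-9}\right)^{2} + 31} = - \frac{18916}{21945} + \frac{23613}{\left(-4 + 3 i\right)^{2} + 31} = - \frac{18916}{21945} + \frac{23613}{31 + \left(-4 + 3 i\right)^{2}}$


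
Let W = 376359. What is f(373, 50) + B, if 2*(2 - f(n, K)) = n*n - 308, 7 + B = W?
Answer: 613887/2 ≈ 3.0694e+5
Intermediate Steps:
B = 376352 (B = -7 + 376359 = 376352)
f(n, K) = 156 - n²/2 (f(n, K) = 2 - (n*n - 308)/2 = 2 - (n² - 308)/2 = 2 - (-308 + n²)/2 = 2 + (154 - n²/2) = 156 - n²/2)
f(373, 50) + B = (156 - ½*373²) + 376352 = (156 - ½*139129) + 376352 = (156 - 139129/2) + 376352 = -138817/2 + 376352 = 613887/2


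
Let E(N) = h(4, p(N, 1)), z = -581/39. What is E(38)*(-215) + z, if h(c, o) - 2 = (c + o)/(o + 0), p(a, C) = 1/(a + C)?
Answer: -1333796/39 ≈ -34200.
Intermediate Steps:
z = -581/39 (z = -581*1/39 = -581/39 ≈ -14.897)
p(a, C) = 1/(C + a)
h(c, o) = 2 + (c + o)/o (h(c, o) = 2 + (c + o)/(o + 0) = 2 + (c + o)/o)
E(N) = 7 + 4*N (E(N) = 3 + 4/(1/(1 + N)) = 3 + 4*(1 + N) = 3 + (4 + 4*N) = 7 + 4*N)
E(38)*(-215) + z = (7 + 4*38)*(-215) - 581/39 = (7 + 152)*(-215) - 581/39 = 159*(-215) - 581/39 = -34185 - 581/39 = -1333796/39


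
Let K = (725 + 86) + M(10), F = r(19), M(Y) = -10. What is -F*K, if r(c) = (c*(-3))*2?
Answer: 91314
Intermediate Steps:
r(c) = -6*c (r(c) = -3*c*2 = -6*c)
F = -114 (F = -6*19 = -114)
K = 801 (K = (725 + 86) - 10 = 811 - 10 = 801)
-F*K = -(-114)*801 = -1*(-91314) = 91314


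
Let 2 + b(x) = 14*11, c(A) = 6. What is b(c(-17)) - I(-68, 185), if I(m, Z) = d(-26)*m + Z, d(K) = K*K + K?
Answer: 44167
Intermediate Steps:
d(K) = K + K**2 (d(K) = K**2 + K = K + K**2)
b(x) = 152 (b(x) = -2 + 14*11 = -2 + 154 = 152)
I(m, Z) = Z + 650*m (I(m, Z) = (-26*(1 - 26))*m + Z = (-26*(-25))*m + Z = 650*m + Z = Z + 650*m)
b(c(-17)) - I(-68, 185) = 152 - (185 + 650*(-68)) = 152 - (185 - 44200) = 152 - 1*(-44015) = 152 + 44015 = 44167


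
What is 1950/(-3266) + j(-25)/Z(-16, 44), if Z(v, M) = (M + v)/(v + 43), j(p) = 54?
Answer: 1176807/22862 ≈ 51.474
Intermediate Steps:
Z(v, M) = (M + v)/(43 + v)
1950/(-3266) + j(-25)/Z(-16, 44) = 1950/(-3266) + 54/(((44 - 16)/(43 - 16))) = 1950*(-1/3266) + 54/((28/27)) = -975/1633 + 54/(((1/27)*28)) = -975/1633 + 54/(28/27) = -975/1633 + 54*(27/28) = -975/1633 + 729/14 = 1176807/22862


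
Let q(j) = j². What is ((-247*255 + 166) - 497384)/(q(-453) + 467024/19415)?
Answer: -1553763035/569228537 ≈ -2.7296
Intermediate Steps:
((-247*255 + 166) - 497384)/(q(-453) + 467024/19415) = ((-247*255 + 166) - 497384)/((-453)² + 467024/19415) = ((-62985 + 166) - 497384)/(205209 + 467024*(1/19415)) = (-62819 - 497384)/(205209 + 467024/19415) = -560203/3984599759/19415 = -560203*19415/3984599759 = -1553763035/569228537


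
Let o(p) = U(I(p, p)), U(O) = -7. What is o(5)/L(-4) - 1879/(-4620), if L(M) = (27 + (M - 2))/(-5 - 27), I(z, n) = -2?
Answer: 17053/1540 ≈ 11.073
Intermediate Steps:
o(p) = -7
L(M) = -25/32 - M/32 (L(M) = (27 + (-2 + M))/(-32) = (25 + M)*(-1/32) = -25/32 - M/32)
o(5)/L(-4) - 1879/(-4620) = -7/(-25/32 - 1/32*(-4)) - 1879/(-4620) = -7/(-25/32 + ⅛) - 1879*(-1/4620) = -7/(-21/32) + 1879/4620 = -7*(-32/21) + 1879/4620 = 32/3 + 1879/4620 = 17053/1540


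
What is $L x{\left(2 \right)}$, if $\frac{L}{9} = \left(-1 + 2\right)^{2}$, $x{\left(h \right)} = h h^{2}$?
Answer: $72$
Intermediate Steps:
$x{\left(h \right)} = h^{3}$
$L = 9$ ($L = 9 \left(-1 + 2\right)^{2} = 9 \cdot 1^{2} = 9 \cdot 1 = 9$)
$L x{\left(2 \right)} = 9 \cdot 2^{3} = 9 \cdot 8 = 72$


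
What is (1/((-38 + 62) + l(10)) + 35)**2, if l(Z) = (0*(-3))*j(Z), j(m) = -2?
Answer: 707281/576 ≈ 1227.9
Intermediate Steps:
l(Z) = 0 (l(Z) = (0*(-3))*(-2) = 0*(-2) = 0)
(1/((-38 + 62) + l(10)) + 35)**2 = (1/((-38 + 62) + 0) + 35)**2 = (1/(24 + 0) + 35)**2 = (1/24 + 35)**2 = (841/24)**2 = 707281/576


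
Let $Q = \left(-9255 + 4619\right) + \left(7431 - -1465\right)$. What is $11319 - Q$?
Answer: $7059$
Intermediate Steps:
$Q = 4260$ ($Q = -4636 + \left(7431 + 1465\right) = -4636 + 8896 = 4260$)
$11319 - Q = 11319 - 4260 = 7059$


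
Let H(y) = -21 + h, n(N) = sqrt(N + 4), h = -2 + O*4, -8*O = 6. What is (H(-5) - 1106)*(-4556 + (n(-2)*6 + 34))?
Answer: 5118904 - 6792*sqrt(2) ≈ 5.1093e+6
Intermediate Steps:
O = -3/4 (O = -1/8*6 = -3/4 ≈ -0.75000)
h = -5 (h = -2 - 3/4*4 = -2 - 3 = -5)
n(N) = sqrt(4 + N)
H(y) = -26 (H(y) = -21 - 5 = -26)
(H(-5) - 1106)*(-4556 + (n(-2)*6 + 34)) = (-26 - 1106)*(-4556 + (sqrt(4 - 2)*6 + 34)) = -1132*(-4556 + (sqrt(2)*6 + 34)) = -1132*(-4556 + (6*sqrt(2) + 34)) = -1132*(-4556 + (34 + 6*sqrt(2))) = -1132*(-4522 + 6*sqrt(2)) = 5118904 - 6792*sqrt(2)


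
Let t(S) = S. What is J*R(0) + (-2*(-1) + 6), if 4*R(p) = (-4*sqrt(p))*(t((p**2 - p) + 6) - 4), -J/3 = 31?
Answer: 8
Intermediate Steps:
J = -93 (J = -3*31 = -93)
R(p) = -sqrt(p)*(2 + p**2 - p) (R(p) = ((-4*sqrt(p))*(((p**2 - p) + 6) - 4))/4 = ((-4*sqrt(p))*((6 + p**2 - p) - 4))/4 = ((-4*sqrt(p))*(2 + p**2 - p))/4 = (-4*sqrt(p)*(2 + p**2 - p))/4 = -sqrt(p)*(2 + p**2 - p))
J*R(0) + (-2*(-1) + 6) = -93*sqrt(0)*(-2 + 0 - 1*0**2) + (-2*(-1) + 6) = -0*(-2 + 0 - 1*0) + (2 + 6) = -0*(-2 + 0 + 0) + 8 = -0*(-2) + 8 = -93*0 + 8 = 0 + 8 = 8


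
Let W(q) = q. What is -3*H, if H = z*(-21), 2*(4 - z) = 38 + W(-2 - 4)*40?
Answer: 6615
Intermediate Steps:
z = 105 (z = 4 - (38 + (-2 - 4)*40)/2 = 4 - (38 - 6*40)/2 = 4 - (38 - 240)/2 = 4 - ½*(-202) = 4 + 101 = 105)
H = -2205 (H = 105*(-21) = -2205)
-3*H = -3*(-2205) = 6615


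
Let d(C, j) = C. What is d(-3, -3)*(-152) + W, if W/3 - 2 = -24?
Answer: 390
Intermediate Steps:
W = -66 (W = 6 + 3*(-24) = 6 - 72 = -66)
d(-3, -3)*(-152) + W = -3*(-152) - 66 = 456 - 66 = 390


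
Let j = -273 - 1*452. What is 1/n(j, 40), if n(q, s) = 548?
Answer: 1/548 ≈ 0.0018248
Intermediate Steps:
j = -725 (j = -273 - 452 = -725)
1/n(j, 40) = 1/548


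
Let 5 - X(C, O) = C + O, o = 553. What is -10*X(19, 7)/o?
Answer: 30/79 ≈ 0.37975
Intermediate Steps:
X(C, O) = 5 - C - O (X(C, O) = 5 - (C + O) = 5 + (-C - O) = 5 - C - O)
-10*X(19, 7)/o = -10*(5 - 1*19 - 1*7)/553 = -10*(5 - 19 - 7)/553 = -(-210)/553 = -10*(-3/79) = 30/79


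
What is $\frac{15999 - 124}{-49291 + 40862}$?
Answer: $- \frac{15875}{8429} \approx -1.8834$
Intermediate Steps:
$\frac{15999 - 124}{-49291 + 40862} = \frac{15875}{-8429} = 15875 \left(- \frac{1}{8429}\right) = - \frac{15875}{8429}$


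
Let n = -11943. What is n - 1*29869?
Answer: -41812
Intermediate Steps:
n - 1*29869 = -11943 - 1*29869 = -11943 - 29869 = -41812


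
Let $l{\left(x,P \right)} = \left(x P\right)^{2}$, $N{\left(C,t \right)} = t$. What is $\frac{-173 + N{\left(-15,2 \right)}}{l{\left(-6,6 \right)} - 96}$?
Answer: $- \frac{57}{400} \approx -0.1425$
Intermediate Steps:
$l{\left(x,P \right)} = P^{2} x^{2}$ ($l{\left(x,P \right)} = \left(P x\right)^{2} = P^{2} x^{2}$)
$\frac{-173 + N{\left(-15,2 \right)}}{l{\left(-6,6 \right)} - 96} = \frac{-173 + 2}{6^{2} \left(-6\right)^{2} - 96} = - \frac{171}{36 \cdot 36 - 96} = - \frac{171}{1296 - 96} = - \frac{171}{1200} = \left(-171\right) \frac{1}{1200} = - \frac{57}{400}$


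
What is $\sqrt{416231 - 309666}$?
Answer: $\sqrt{106565} \approx 326.44$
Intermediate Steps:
$\sqrt{416231 - 309666} = \sqrt{106565}$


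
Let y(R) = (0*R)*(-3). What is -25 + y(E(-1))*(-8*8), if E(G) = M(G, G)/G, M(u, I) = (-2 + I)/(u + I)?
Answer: -25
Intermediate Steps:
M(u, I) = (-2 + I)/(I + u)
E(G) = (-2 + G)/(2*G**2) (E(G) = ((-2 + G)/(G + G))/G = ((-2 + G)/((2*G)))/G = ((1/(2*G))*(-2 + G))/G = ((-2 + G)/(2*G))/G = (-2 + G)/(2*G**2))
y(R) = 0 (y(R) = 0*(-3) = 0)
-25 + y(E(-1))*(-8*8) = -25 + 0*(-8*8) = -25 + 0*(-64) = -25 + 0 = -25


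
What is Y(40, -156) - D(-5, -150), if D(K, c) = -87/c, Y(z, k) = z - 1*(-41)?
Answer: 4021/50 ≈ 80.420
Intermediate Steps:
Y(z, k) = 41 + z (Y(z, k) = z + 41 = 41 + z)
Y(40, -156) - D(-5, -150) = (41 + 40) - (-87)/(-150) = 81 - (-87)*(-1)/150 = 81 - 1*29/50 = 81 - 29/50 = 4021/50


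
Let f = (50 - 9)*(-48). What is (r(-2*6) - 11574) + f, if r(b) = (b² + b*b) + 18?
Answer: -13236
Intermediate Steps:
r(b) = 18 + 2*b² (r(b) = (b² + b²) + 18 = 2*b² + 18 = 18 + 2*b²)
f = -1968 (f = 41*(-48) = -1968)
(r(-2*6) - 11574) + f = ((18 + 2*(-2*6)²) - 11574) - 1968 = ((18 + 2*(-12)²) - 11574) - 1968 = ((18 + 2*144) - 11574) - 1968 = ((18 + 288) - 11574) - 1968 = (306 - 11574) - 1968 = -11268 - 1968 = -13236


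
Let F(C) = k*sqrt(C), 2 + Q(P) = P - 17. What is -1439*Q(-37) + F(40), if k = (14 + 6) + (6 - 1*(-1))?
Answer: 80584 + 54*sqrt(10) ≈ 80755.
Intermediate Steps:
Q(P) = -19 + P (Q(P) = -2 + (P - 17) = -2 + (-17 + P) = -19 + P)
k = 27 (k = 20 + (6 + 1) = 20 + 7 = 27)
F(C) = 27*sqrt(C)
-1439*Q(-37) + F(40) = -1439*(-19 - 37) + 27*sqrt(40) = -1439*(-56) + 27*(2*sqrt(10)) = 80584 + 54*sqrt(10)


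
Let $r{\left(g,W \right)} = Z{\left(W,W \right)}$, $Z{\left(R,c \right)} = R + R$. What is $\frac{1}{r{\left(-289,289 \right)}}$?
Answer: $\frac{1}{578} \approx 0.0017301$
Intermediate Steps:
$Z{\left(R,c \right)} = 2 R$
$r{\left(g,W \right)} = 2 W$
$\frac{1}{r{\left(-289,289 \right)}} = \frac{1}{2 \cdot 289} = \frac{1}{578}$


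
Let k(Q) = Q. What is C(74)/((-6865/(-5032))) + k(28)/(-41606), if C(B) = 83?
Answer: 8688401658/142812595 ≈ 60.838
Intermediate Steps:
C(74)/((-6865/(-5032))) + k(28)/(-41606) = 83/((-6865/(-5032))) + 28/(-41606) = 83/((-6865*(-1/5032))) + 28*(-1/41606) = 83/(6865/5032) - 14/20803 = 83*(5032/6865) - 14/20803 = 417656/6865 - 14/20803 = 8688401658/142812595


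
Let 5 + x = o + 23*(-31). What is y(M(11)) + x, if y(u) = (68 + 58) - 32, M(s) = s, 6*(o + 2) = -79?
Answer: -3835/6 ≈ -639.17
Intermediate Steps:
o = -91/6 (o = -2 + (⅙)*(-79) = -2 - 79/6 = -91/6 ≈ -15.167)
y(u) = 94 (y(u) = 126 - 32 = 94)
x = -4399/6 (x = -5 + (-91/6 + 23*(-31)) = -5 + (-91/6 - 713) = -5 - 4369/6 = -4399/6 ≈ -733.17)
y(M(11)) + x = 94 - 4399/6 = -3835/6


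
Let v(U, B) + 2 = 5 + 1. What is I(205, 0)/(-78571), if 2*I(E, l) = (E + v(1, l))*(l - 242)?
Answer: 25289/78571 ≈ 0.32186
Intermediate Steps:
v(U, B) = 4 (v(U, B) = -2 + (5 + 1) = -2 + 6 = 4)
I(E, l) = (-242 + l)*(4 + E)/2 (I(E, l) = ((E + 4)*(l - 242))/2 = ((4 + E)*(-242 + l))/2 = ((-242 + l)*(4 + E))/2 = (-242 + l)*(4 + E)/2)
I(205, 0)/(-78571) = (-484 - 121*205 + 2*0 + (½)*205*0)/(-78571) = (-484 - 24805 + 0 + 0)*(-1/78571) = -25289*(-1/78571) = 25289/78571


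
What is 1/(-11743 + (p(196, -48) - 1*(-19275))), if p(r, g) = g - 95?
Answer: 1/7389 ≈ 0.00013534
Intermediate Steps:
p(r, g) = -95 + g
1/(-11743 + (p(196, -48) - 1*(-19275))) = 1/(-11743 + ((-95 - 48) - 1*(-19275))) = 1/(-11743 + (-143 + 19275)) = 1/(-11743 + 19132) = 1/7389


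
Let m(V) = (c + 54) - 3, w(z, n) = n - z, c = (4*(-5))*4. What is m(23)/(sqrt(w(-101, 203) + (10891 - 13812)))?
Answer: 29*I*sqrt(2617)/2617 ≈ 0.56689*I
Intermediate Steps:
c = -80 (c = -20*4 = -80)
m(V) = -29 (m(V) = (-80 + 54) - 3 = -26 - 3 = -29)
m(23)/(sqrt(w(-101, 203) + (10891 - 13812))) = -29/sqrt((203 - 1*(-101)) + (10891 - 13812)) = -29/sqrt((203 + 101) - 2921) = -29/sqrt(304 - 2921) = -29*(-I*sqrt(2617)/2617) = -(-29)*I*sqrt(2617)/2617 = 29*I*sqrt(2617)/2617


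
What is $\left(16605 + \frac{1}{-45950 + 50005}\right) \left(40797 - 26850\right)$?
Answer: $\frac{939097200372}{4055} \approx 2.3159 \cdot 10^{8}$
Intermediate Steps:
$\left(16605 + \frac{1}{-45950 + 50005}\right) \left(40797 - 26850\right) = \left(16605 + \frac{1}{4055}\right) 13947 = \frac{67333276}{4055} \cdot 13947 = \frac{939097200372}{4055}$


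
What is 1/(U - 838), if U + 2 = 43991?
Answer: 1/43151 ≈ 2.3174e-5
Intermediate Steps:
U = 43989 (U = -2 + 43991 = 43989)
1/(U - 838) = 1/(43989 - 838) = 1/43151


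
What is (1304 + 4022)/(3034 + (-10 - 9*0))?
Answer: 2663/1512 ≈ 1.7612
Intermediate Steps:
(1304 + 4022)/(3034 + (-10 - 9*0)) = 5326/(3034 + (-10 + 0)) = 5326/(3034 - 10) = 5326/3024 = 5326*(1/3024) = 2663/1512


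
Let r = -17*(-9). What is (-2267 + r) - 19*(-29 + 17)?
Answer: -1886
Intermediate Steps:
r = 153
(-2267 + r) - 19*(-29 + 17) = (-2267 + 153) - 19*(-29 + 17) = -2114 - 19*(-12) = -2114 + 228 = -1886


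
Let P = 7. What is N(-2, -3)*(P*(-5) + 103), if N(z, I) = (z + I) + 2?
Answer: -204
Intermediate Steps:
N(z, I) = 2 + I + z (N(z, I) = (I + z) + 2 = 2 + I + z)
N(-2, -3)*(P*(-5) + 103) = (2 - 3 - 2)*(7*(-5) + 103) = -3*(-35 + 103) = -3*68 = -204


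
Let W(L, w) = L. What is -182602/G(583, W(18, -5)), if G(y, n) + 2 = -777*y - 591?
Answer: 91301/226792 ≈ 0.40258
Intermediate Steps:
G(y, n) = -593 - 777*y (G(y, n) = -2 + (-777*y - 591) = -2 + (-591 - 777*y) = -593 - 777*y)
-182602/G(583, W(18, -5)) = -182602/(-593 - 777*583) = -182602/(-593 - 452991) = -182602/(-453584) = -182602*(-1/453584) = 91301/226792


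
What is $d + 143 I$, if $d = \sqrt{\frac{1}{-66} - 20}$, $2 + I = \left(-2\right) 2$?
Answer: $-858 + \frac{i \sqrt{87186}}{66} \approx -858.0 + 4.4738 i$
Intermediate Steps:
$I = -6$ ($I = -2 - 4 = -6$)
$d = \frac{i \sqrt{87186}}{66}$ ($d = \sqrt{- \frac{1}{66} - 20} = \sqrt{- \frac{1321}{66}} = \frac{i \sqrt{87186}}{66} \approx 4.4738 i$)
$d + 143 I = \frac{i \sqrt{87186}}{66} + 143 \left(-6\right) = \frac{i \sqrt{87186}}{66} - 858 = -858 + \frac{i \sqrt{87186}}{66}$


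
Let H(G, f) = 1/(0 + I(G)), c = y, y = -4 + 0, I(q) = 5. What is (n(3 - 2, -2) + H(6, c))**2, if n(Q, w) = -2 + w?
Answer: 361/25 ≈ 14.440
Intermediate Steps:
y = -4
c = -4
H(G, f) = 1/5 (H(G, f) = 1/(0 + 5) = 1/5)
(n(3 - 2, -2) + H(6, c))**2 = ((-2 - 2) + 1/5)**2 = (-4 + 1/5)**2 = (-19/5)**2 = 361/25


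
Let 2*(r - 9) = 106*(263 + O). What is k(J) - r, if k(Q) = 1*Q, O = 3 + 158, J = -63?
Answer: -22544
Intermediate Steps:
O = 161
k(Q) = Q
r = 22481 (r = 9 + (106*(263 + 161))/2 = 9 + (106*424)/2 = 9 + (½)*44944 = 9 + 22472 = 22481)
k(J) - r = -63 - 1*22481 = -63 - 22481 = -22544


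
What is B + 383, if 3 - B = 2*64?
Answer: 258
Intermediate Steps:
B = -125 (B = 3 - 2*64 = 3 - 1*128 = 3 - 128 = -125)
B + 383 = -125 + 383 = 258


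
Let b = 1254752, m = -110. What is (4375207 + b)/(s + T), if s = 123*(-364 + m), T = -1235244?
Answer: -1876653/431182 ≈ -4.3523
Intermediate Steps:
s = -58302 (s = 123*(-364 - 110) = 123*(-474) = -58302)
(4375207 + b)/(s + T) = (4375207 + 1254752)/(-58302 - 1235244) = 5629959/(-1293546) = 5629959*(-1/1293546) = -1876653/431182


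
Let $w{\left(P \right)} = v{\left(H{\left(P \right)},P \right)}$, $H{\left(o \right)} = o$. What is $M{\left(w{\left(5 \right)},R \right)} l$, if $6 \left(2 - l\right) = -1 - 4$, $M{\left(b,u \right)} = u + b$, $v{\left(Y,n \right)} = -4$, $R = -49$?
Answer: $- \frac{901}{6} \approx -150.17$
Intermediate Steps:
$w{\left(P \right)} = -4$
$M{\left(b,u \right)} = b + u$
$l = \frac{17}{6}$ ($l = 2 - \frac{-1 - 4}{6} = 2 - - \frac{5}{6} = 2 + \frac{5}{6} = \frac{17}{6} \approx 2.8333$)
$M{\left(w{\left(5 \right)},R \right)} l = \left(-4 - 49\right) \frac{17}{6} = \left(-53\right) \frac{17}{6} = - \frac{901}{6}$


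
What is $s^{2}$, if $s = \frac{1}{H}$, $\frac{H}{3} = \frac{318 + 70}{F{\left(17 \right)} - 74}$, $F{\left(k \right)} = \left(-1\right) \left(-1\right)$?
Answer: $\frac{5329}{1354896} \approx 0.0039331$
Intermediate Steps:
$F{\left(k \right)} = 1$
$H = - \frac{1164}{73}$ ($H = 3 \frac{318 + 70}{1 - 74} = 3 \frac{388}{1 + \left(-246 + 172\right)} = 3 \frac{388}{1 - 74} = 3 \frac{388}{-73} = 3 \cdot 388 \left(- \frac{1}{73}\right) = 3 \left(- \frac{388}{73}\right) = - \frac{1164}{73} \approx -15.945$)
$s = - \frac{73}{1164}$ ($s = \frac{1}{- \frac{1164}{73}} = - \frac{73}{1164} \approx -0.062715$)
$s^{2} = \left(- \frac{73}{1164}\right)^{2} = \frac{5329}{1354896}$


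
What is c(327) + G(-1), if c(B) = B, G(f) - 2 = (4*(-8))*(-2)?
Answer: 393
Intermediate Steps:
G(f) = 66 (G(f) = 2 + (4*(-8))*(-2) = 2 - 32*(-2) = 2 + 64 = 66)
c(327) + G(-1) = 327 + 66 = 393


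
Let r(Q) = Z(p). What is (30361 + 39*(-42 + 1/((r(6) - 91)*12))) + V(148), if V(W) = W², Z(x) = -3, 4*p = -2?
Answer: 19035739/376 ≈ 50627.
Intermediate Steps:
p = -½ (p = (¼)*(-2) = -½ ≈ -0.50000)
r(Q) = -3
(30361 + 39*(-42 + 1/((r(6) - 91)*12))) + V(148) = (30361 + 39*(-42 + 1/(-3 - 91*12))) + 148² = (30361 + 39*(-42 + (1/12)/(-94))) + 21904 = (30361 + 39*(-42 - 1/94*1/12)) + 21904 = (30361 + 39*(-42 - 1/1128)) + 21904 = (30361 + 39*(-47377/1128)) + 21904 = (30361 - 615901/376) + 21904 = 10799835/376 + 21904 = 19035739/376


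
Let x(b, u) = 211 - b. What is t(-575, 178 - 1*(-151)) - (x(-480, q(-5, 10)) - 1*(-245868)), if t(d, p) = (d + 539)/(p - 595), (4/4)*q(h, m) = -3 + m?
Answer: -32792329/133 ≈ -2.4656e+5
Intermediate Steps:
q(h, m) = -3 + m
t(d, p) = (539 + d)/(-595 + p)
t(-575, 178 - 1*(-151)) - (x(-480, q(-5, 10)) - 1*(-245868)) = (539 - 575)/(-595 + (178 - 1*(-151))) - ((211 - 1*(-480)) - 1*(-245868)) = -36/(-595 + (178 + 151)) - ((211 + 480) + 245868) = -36/(-595 + 329) - (691 + 245868) = -36/(-266) - 1*246559 = -1/266*(-36) - 246559 = 18/133 - 246559 = -32792329/133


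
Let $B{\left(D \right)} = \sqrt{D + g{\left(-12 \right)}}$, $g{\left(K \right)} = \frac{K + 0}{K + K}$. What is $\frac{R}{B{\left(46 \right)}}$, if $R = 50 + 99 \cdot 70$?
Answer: $\frac{6980 \sqrt{186}}{93} \approx 1023.6$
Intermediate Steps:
$R = 6980$ ($R = 50 + 6930 = 6980$)
$g{\left(K \right)} = \frac{1}{2}$ ($g{\left(K \right)} = \frac{K}{2 K} = K \frac{1}{2 K} = \frac{1}{2}$)
$B{\left(D \right)} = \sqrt{\frac{1}{2} + D}$ ($B{\left(D \right)} = \sqrt{D + \frac{1}{2}} = \sqrt{\frac{1}{2} + D}$)
$\frac{R}{B{\left(46 \right)}} = \frac{6980}{\frac{1}{2} \sqrt{2 + 4 \cdot 46}} = \frac{6980}{\frac{1}{2} \sqrt{2 + 184}} = \frac{6980}{\frac{1}{2} \sqrt{186}} = 6980 \frac{\sqrt{186}}{93} = \frac{6980 \sqrt{186}}{93}$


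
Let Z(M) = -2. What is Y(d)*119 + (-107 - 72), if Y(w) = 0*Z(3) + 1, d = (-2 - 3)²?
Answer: -60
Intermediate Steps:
d = 25 (d = (-5)² = 25)
Y(w) = 1 (Y(w) = 0*(-2) + 1 = 0 + 1 = 1)
Y(d)*119 + (-107 - 72) = 1*119 + (-107 - 72) = 119 - 179 = -60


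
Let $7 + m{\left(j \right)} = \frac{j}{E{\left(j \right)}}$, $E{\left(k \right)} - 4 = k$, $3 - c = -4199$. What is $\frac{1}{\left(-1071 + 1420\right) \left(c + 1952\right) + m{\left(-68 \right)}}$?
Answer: $\frac{16}{34363841} \approx 4.6561 \cdot 10^{-7}$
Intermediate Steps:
$c = 4202$ ($c = 3 - -4199 = 3 + 4199 = 4202$)
$E{\left(k \right)} = 4 + k$
$m{\left(j \right)} = -7 + \frac{j}{4 + j}$
$\frac{1}{\left(-1071 + 1420\right) \left(c + 1952\right) + m{\left(-68 \right)}} = \frac{1}{\left(-1071 + 1420\right) \left(4202 + 1952\right) + \frac{2 \left(-14 - -204\right)}{4 - 68}} = \frac{1}{349 \cdot 6154 + \frac{2 \left(-14 + 204\right)}{-64}} = \frac{1}{2147746 + 2 \left(- \frac{1}{64}\right) 190} = \frac{1}{2147746 - \frac{95}{16}} = \frac{1}{\frac{34363841}{16}} = \frac{16}{34363841}$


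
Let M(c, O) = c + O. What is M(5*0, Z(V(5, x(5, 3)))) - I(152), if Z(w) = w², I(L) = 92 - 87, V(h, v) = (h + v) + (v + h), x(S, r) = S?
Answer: 395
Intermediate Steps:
V(h, v) = 2*h + 2*v (V(h, v) = (h + v) + (h + v) = 2*h + 2*v)
I(L) = 5
M(c, O) = O + c
M(5*0, Z(V(5, x(5, 3)))) - I(152) = ((2*5 + 2*5)² + 5*0) - 1*5 = ((10 + 10)² + 0) - 5 = (20² + 0) - 5 = (400 + 0) - 5 = 400 - 5 = 395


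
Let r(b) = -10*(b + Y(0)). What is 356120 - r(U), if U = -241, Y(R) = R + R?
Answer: 353710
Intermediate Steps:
Y(R) = 2*R
r(b) = -10*b (r(b) = -10*(b + 2*0) = -10*(b + 0) = -10*b)
356120 - r(U) = 356120 - (-10)*(-241) = 356120 - 1*2410 = 356120 - 2410 = 353710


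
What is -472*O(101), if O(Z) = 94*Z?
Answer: -4481168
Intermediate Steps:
-472*O(101) = -44368*101 = -472*9494 = -4481168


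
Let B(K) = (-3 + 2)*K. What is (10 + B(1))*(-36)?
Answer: -324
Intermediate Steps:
B(K) = -K
(10 + B(1))*(-36) = (10 - 1*1)*(-36) = (10 - 1)*(-36) = 9*(-36) = -324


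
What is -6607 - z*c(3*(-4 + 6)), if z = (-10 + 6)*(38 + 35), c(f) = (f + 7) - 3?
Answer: -3687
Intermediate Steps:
c(f) = 4 + f (c(f) = (7 + f) - 3 = 4 + f)
z = -292 (z = -4*73 = -292)
-6607 - z*c(3*(-4 + 6)) = -6607 - (-292)*(4 + 3*(-4 + 6)) = -6607 - (-292)*(4 + 3*2) = -6607 - (-292)*(4 + 6) = -6607 - (-292)*10 = -6607 - 1*(-2920) = -6607 + 2920 = -3687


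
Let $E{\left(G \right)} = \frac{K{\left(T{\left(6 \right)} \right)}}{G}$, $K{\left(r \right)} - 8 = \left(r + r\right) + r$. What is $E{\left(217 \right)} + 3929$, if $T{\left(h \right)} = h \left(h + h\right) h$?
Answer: $\frac{853897}{217} \approx 3935.0$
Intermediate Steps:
$T{\left(h \right)} = 2 h^{3}$ ($T{\left(h \right)} = h 2 h h = 2 h^{2} h = 2 h^{3}$)
$K{\left(r \right)} = 8 + 3 r$ ($K{\left(r \right)} = 8 + \left(\left(r + r\right) + r\right) = 8 + \left(2 r + r\right) = 8 + 3 r$)
$E{\left(G \right)} = \frac{1304}{G}$ ($E{\left(G \right)} = \frac{8 + 3 \cdot 2 \cdot 6^{3}}{G} = \frac{8 + 3 \cdot 2 \cdot 216}{G} = \frac{8 + 3 \cdot 432}{G} = \frac{8 + 1296}{G} = \frac{1304}{G}$)
$E{\left(217 \right)} + 3929 = \frac{1304}{217} + 3929 = \frac{853897}{217}$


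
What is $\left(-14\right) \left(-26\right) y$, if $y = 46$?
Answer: $16744$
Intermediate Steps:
$\left(-14\right) \left(-26\right) y = \left(-14\right) \left(-26\right) 46 = 364 \cdot 46 = 16744$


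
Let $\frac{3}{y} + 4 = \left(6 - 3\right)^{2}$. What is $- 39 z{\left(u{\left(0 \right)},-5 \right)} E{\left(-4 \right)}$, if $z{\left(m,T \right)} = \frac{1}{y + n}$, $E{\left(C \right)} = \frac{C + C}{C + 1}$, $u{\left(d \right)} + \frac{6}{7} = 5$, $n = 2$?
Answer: $-40$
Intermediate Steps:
$u{\left(d \right)} = \frac{29}{7}$ ($u{\left(d \right)} = - \frac{6}{7} + 5 = \frac{29}{7}$)
$y = \frac{3}{5}$ ($y = \frac{3}{-4 + \left(6 - 3\right)^{2}} = \frac{3}{-4 + 3^{2}} = \frac{3}{-4 + 9} = \frac{3}{5} \approx 0.6$)
$E{\left(C \right)} = \frac{2 C}{1 + C}$
$z{\left(m,T \right)} = \frac{5}{13}$ ($z{\left(m,T \right)} = \frac{1}{\frac{3}{5} + 2} = \frac{1}{\frac{13}{5}} = \frac{5}{13}$)
$- 39 z{\left(u{\left(0 \right)},-5 \right)} E{\left(-4 \right)} = \left(-39\right) \frac{5}{13} \cdot 2 \left(-4\right) \frac{1}{1 - 4} = - 15 \cdot 2 \left(-4\right) \frac{1}{-3} = - 15 \cdot 2 \left(-4\right) \left(- \frac{1}{3}\right) = \left(-15\right) \frac{8}{3} = -40$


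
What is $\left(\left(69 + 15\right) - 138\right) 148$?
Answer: $-7992$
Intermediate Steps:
$\left(\left(69 + 15\right) - 138\right) 148 = \left(84 - 138\right) 148 = \left(-54\right) 148 = -7992$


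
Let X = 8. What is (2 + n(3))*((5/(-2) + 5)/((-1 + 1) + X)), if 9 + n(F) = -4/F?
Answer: -125/48 ≈ -2.6042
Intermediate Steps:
n(F) = -9 - 4/F
(2 + n(3))*((5/(-2) + 5)/((-1 + 1) + X)) = (2 + (-9 - 4/3))*((5/(-2) + 5)/((-1 + 1) + 8)) = (2 + (-9 - 4*⅓))*((5*(-½) + 5)/(0 + 8)) = (2 + (-9 - 4/3))*((-5/2 + 5)/8) = (2 - 31/3)*((5/2)*(⅛)) = -25/3*5/16 = -125/48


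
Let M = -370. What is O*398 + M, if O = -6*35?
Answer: -83950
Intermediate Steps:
O = -210
O*398 + M = -210*398 - 370 = -83580 - 370 = -83950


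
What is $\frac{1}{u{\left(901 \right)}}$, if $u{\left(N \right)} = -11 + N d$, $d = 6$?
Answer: $\frac{1}{5395} \approx 0.00018536$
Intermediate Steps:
$u{\left(N \right)} = -11 + 6 N$ ($u{\left(N \right)} = -11 + N 6 = -11 + 6 N$)
$\frac{1}{u{\left(901 \right)}} = \frac{1}{-11 + 6 \cdot 901} = \frac{1}{-11 + 5406} = \frac{1}{5395}$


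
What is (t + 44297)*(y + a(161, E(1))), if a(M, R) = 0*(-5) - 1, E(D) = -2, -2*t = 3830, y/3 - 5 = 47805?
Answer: 6078807878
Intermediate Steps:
y = 143430 (y = 15 + 3*47805 = 15 + 143415 = 143430)
t = -1915 (t = -½*3830 = -1915)
a(M, R) = -1 (a(M, R) = 0 - 1 = -1)
(t + 44297)*(y + a(161, E(1))) = (-1915 + 44297)*(143430 - 1) = 42382*143429 = 6078807878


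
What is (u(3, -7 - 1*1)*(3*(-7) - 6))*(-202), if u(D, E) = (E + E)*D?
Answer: -261792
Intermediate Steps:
u(D, E) = 2*D*E (u(D, E) = (2*E)*D = 2*D*E)
(u(3, -7 - 1*1)*(3*(-7) - 6))*(-202) = ((2*3*(-7 - 1*1))*(3*(-7) - 6))*(-202) = ((2*3*(-7 - 1))*(-21 - 6))*(-202) = ((2*3*(-8))*(-27))*(-202) = -48*(-27)*(-202) = 1296*(-202) = -261792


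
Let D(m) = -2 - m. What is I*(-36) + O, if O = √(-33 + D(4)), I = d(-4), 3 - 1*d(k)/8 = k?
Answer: -2016 + I*√39 ≈ -2016.0 + 6.245*I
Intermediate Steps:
d(k) = 24 - 8*k
I = 56 (I = 24 - 8*(-4) = 24 + 32 = 56)
O = I*√39 (O = √(-33 + (-2 - 1*4)) = √(-33 + (-2 - 4)) = √(-33 - 6) = √(-39) = I*√39 ≈ 6.245*I)
I*(-36) + O = 56*(-36) + I*√39 = -2016 + I*√39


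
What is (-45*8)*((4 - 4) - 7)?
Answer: 2520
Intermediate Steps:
(-45*8)*((4 - 4) - 7) = -360*(0 - 7) = -360*(-7) = 2520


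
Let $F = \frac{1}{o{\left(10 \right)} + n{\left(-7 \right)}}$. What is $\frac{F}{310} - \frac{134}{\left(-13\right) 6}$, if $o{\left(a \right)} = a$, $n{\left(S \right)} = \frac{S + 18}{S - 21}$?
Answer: $\frac{2794111}{1626105} \approx 1.7183$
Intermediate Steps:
$n{\left(S \right)} = \frac{18 + S}{-21 + S}$
$F = \frac{28}{269}$ ($F = \frac{1}{10 + \frac{18 - 7}{-21 - 7}} = \frac{1}{10 + \frac{1}{-28} \cdot 11} = \frac{1}{10 - \frac{11}{28}} = \frac{1}{\frac{269}{28}} = \frac{28}{269} \approx 0.10409$)
$\frac{F}{310} - \frac{134}{\left(-13\right) 6} = \frac{28}{269 \cdot 310} - \frac{134}{\left(-13\right) 6} = \frac{28}{269} \cdot \frac{1}{310} - \frac{134}{-78} = \frac{14}{41695} - - \frac{67}{39} = \frac{14}{41695} + \frac{67}{39} = \frac{2794111}{1626105}$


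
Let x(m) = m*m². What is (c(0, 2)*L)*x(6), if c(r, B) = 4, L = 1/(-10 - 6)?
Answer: -54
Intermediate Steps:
x(m) = m³
L = -1/16 (L = 1/(-16) = -1/16 ≈ -0.062500)
(c(0, 2)*L)*x(6) = (4*(-1/16))*6³ = -¼*216 = -54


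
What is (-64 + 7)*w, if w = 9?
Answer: -513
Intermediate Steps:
(-64 + 7)*w = (-64 + 7)*9 = -57*9 = -513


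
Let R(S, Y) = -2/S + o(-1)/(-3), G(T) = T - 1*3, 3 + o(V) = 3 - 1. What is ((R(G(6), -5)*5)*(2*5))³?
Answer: -125000/27 ≈ -4629.6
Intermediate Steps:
o(V) = -1 (o(V) = -3 + (3 - 1) = -3 + 2 = -1)
G(T) = -3 + T (G(T) = T - 3 = -3 + T)
R(S, Y) = ⅓ - 2/S (R(S, Y) = -2/S - 1/(-3) = -2/S - 1*(-⅓) = -2/S + ⅓ = ⅓ - 2/S)
((R(G(6), -5)*5)*(2*5))³ = ((((-6 + (-3 + 6))/(3*(-3 + 6)))*5)*(2*5))³ = ((((⅓)*(-6 + 3)/3)*5)*10)³ = ((((⅓)*(⅓)*(-3))*5)*10)³ = (-⅓*5*10)³ = (-5/3*10)³ = (-50/3)³ = -125000/27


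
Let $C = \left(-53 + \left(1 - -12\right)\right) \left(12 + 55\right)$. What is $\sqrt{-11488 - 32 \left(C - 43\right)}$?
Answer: $8 \sqrt{1182} \approx 275.04$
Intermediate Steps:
$C = -2680$ ($C = \left(-53 + \left(1 + 12\right)\right) 67 = \left(-53 + 13\right) 67 = \left(-40\right) 67 = -2680$)
$\sqrt{-11488 - 32 \left(C - 43\right)} = \sqrt{-11488 - 32 \left(-2680 - 43\right)} = \sqrt{-11488 - -87136} = \sqrt{-11488 + 87136} = \sqrt{75648} = 8 \sqrt{1182}$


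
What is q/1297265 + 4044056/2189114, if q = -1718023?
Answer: 742632052609/1419930486605 ≈ 0.52301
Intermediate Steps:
q/1297265 + 4044056/2189114 = -1718023/1297265 + 4044056/2189114 = -1718023*1/1297265 + 4044056*(1/2189114) = -1718023/1297265 + 2022028/1094557 = 742632052609/1419930486605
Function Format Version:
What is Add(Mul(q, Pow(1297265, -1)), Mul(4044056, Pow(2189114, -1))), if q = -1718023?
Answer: Rational(742632052609, 1419930486605) ≈ 0.52301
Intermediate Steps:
Add(Mul(q, Pow(1297265, -1)), Mul(4044056, Pow(2189114, -1))) = Add(Mul(-1718023, Pow(1297265, -1)), Mul(4044056, Pow(2189114, -1))) = Add(Mul(-1718023, Rational(1, 1297265)), Mul(4044056, Rational(1, 2189114))) = Add(Rational(-1718023, 1297265), Rational(2022028, 1094557)) = Rational(742632052609, 1419930486605)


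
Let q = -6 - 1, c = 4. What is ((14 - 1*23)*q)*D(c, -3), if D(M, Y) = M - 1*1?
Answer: 189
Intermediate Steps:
D(M, Y) = -1 + M (D(M, Y) = M - 1 = -1 + M)
q = -7
((14 - 1*23)*q)*D(c, -3) = ((14 - 1*23)*(-7))*(-1 + 4) = ((14 - 23)*(-7))*3 = -9*(-7)*3 = 63*3 = 189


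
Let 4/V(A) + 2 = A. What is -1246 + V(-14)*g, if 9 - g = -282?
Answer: -5275/4 ≈ -1318.8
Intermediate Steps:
g = 291 (g = 9 - 1*(-282) = 9 + 282 = 291)
V(A) = 4/(-2 + A)
-1246 + V(-14)*g = -1246 + (4/(-2 - 14))*291 = -1246 + (4/(-16))*291 = -1246 + (4*(-1/16))*291 = -1246 - 1/4*291 = -1246 - 291/4 = -5275/4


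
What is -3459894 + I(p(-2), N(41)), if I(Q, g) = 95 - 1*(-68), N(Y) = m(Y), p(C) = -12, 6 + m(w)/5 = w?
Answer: -3459731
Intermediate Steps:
m(w) = -30 + 5*w
N(Y) = -30 + 5*Y
I(Q, g) = 163 (I(Q, g) = 95 + 68 = 163)
-3459894 + I(p(-2), N(41)) = -3459894 + 163 = -3459731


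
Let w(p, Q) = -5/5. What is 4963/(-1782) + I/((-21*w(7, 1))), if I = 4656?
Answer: 2730923/12474 ≈ 218.93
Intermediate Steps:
w(p, Q) = -1 (w(p, Q) = -5*1/5 = -1)
4963/(-1782) + I/((-21*w(7, 1))) = 4963/(-1782) + 4656/((-21*(-1))) = 4963*(-1/1782) + 4656/21 = -4963/1782 + 4656*(1/21) = -4963/1782 + 1552/7 = 2730923/12474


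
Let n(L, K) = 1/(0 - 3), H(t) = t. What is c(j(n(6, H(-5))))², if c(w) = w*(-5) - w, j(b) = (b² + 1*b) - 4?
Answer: 5776/9 ≈ 641.78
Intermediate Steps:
n(L, K) = -⅓ (n(L, K) = 1/(-3) = -⅓)
j(b) = -4 + b + b² (j(b) = (b² + b) - 4 = (b + b²) - 4 = -4 + b + b²)
c(w) = -6*w (c(w) = -5*w - w = -6*w)
c(j(n(6, H(-5))))² = (-6*(-4 - ⅓ + (-⅓)²))² = (-6*(-4 - ⅓ + ⅑))² = (-6*(-38/9))² = (76/3)² = 5776/9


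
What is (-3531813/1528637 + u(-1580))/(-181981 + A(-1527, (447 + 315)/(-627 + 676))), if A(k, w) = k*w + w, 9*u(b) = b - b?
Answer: 24722691/2201211293171 ≈ 1.1231e-5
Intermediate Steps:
u(b) = 0 (u(b) = (b - b)/9 = (⅑)*0 = 0)
A(k, w) = w + k*w
(-3531813/1528637 + u(-1580))/(-181981 + A(-1527, (447 + 315)/(-627 + 676))) = (-3531813/1528637 + 0)/(-181981 + ((447 + 315)/(-627 + 676))*(1 - 1527)) = (-3531813*1/1528637 + 0)/(-181981 + (762/49)*(-1526)) = (-3531813/1528637 + 0)/(-181981 + (762*(1/49))*(-1526)) = -3531813/(1528637*(-181981 + (762/49)*(-1526))) = -3531813/(1528637*(-181981 - 166116/7)) = -3531813/(1528637*(-1439983/7)) = -3531813/1528637*(-7/1439983) = 24722691/2201211293171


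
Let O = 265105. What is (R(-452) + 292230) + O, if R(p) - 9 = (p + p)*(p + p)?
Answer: 1374560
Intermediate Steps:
R(p) = 9 + 4*p² (R(p) = 9 + (p + p)*(p + p) = 9 + (2*p)*(2*p) = 9 + 4*p²)
(R(-452) + 292230) + O = ((9 + 4*(-452)²) + 292230) + 265105 = ((9 + 4*204304) + 292230) + 265105 = ((9 + 817216) + 292230) + 265105 = (817225 + 292230) + 265105 = 1109455 + 265105 = 1374560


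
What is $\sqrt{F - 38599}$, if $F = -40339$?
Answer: $i \sqrt{78938} \approx 280.96 i$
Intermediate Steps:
$\sqrt{F - 38599} = \sqrt{-40339 - 38599} = \sqrt{-78938} = i \sqrt{78938}$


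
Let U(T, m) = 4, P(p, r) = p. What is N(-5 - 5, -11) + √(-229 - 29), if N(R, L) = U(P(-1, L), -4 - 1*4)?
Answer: 4 + I*√258 ≈ 4.0 + 16.062*I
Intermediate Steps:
N(R, L) = 4
N(-5 - 5, -11) + √(-229 - 29) = 4 + √(-229 - 29) = 4 + √(-258) = 4 + I*√258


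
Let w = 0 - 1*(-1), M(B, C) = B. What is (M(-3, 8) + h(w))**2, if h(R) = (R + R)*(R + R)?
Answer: 1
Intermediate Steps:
w = 1 (w = 0 + 1 = 1)
h(R) = 4*R**2 (h(R) = (2*R)*(2*R) = 4*R**2)
(M(-3, 8) + h(w))**2 = (-3 + 4*1**2)**2 = (-3 + 4*1)**2 = (-3 + 4)**2 = 1**2 = 1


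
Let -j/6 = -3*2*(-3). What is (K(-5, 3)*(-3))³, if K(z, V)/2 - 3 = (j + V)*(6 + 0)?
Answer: 53242246728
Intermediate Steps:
j = -108 (j = -6*(-3*2)*(-3) = -(-36)*(-3) = -6*18 = -108)
K(z, V) = -1290 + 12*V (K(z, V) = 6 + 2*((-108 + V)*(6 + 0)) = 6 + 2*((-108 + V)*6) = 6 + 2*(-648 + 6*V) = 6 + (-1296 + 12*V) = -1290 + 12*V)
(K(-5, 3)*(-3))³ = ((-1290 + 12*3)*(-3))³ = ((-1290 + 36)*(-3))³ = (-1254*(-3))³ = 3762³ = 53242246728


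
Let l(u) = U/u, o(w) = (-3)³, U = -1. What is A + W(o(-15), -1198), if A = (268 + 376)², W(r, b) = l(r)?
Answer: 11197873/27 ≈ 4.1474e+5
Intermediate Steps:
o(w) = -27
l(u) = -1/u
W(r, b) = -1/r
A = 414736 (A = 644² = 414736)
A + W(o(-15), -1198) = 414736 - 1/(-27) = 414736 - 1*(-1/27) = 414736 + 1/27 = 11197873/27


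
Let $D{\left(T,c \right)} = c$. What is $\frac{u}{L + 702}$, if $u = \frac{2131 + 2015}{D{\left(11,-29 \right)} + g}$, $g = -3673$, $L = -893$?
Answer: $\frac{691}{117847} \approx 0.0058635$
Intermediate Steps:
$u = - \frac{691}{617}$ ($u = \frac{2131 + 2015}{-29 - 3673} = \frac{4146}{-3702} = 4146 \left(- \frac{1}{3702}\right) = - \frac{691}{617} \approx -1.1199$)
$\frac{u}{L + 702} = - \frac{691}{617 \left(-893 + 702\right)} = - \frac{691}{617 \left(-191\right)} = \left(- \frac{691}{617}\right) \left(- \frac{1}{191}\right) = \frac{691}{117847}$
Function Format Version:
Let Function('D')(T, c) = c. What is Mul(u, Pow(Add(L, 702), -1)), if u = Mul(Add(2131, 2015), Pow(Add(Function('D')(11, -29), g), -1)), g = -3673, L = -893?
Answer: Rational(691, 117847) ≈ 0.0058635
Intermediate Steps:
u = Rational(-691, 617) (u = Mul(Add(2131, 2015), Pow(Add(-29, -3673), -1)) = Mul(4146, Pow(-3702, -1)) = Mul(4146, Rational(-1, 3702)) = Rational(-691, 617) ≈ -1.1199)
Mul(u, Pow(Add(L, 702), -1)) = Mul(Rational(-691, 617), Pow(Add(-893, 702), -1)) = Mul(Rational(-691, 617), Pow(-191, -1)) = Mul(Rational(-691, 617), Rational(-1, 191)) = Rational(691, 117847)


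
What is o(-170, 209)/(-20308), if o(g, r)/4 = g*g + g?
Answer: -28730/5077 ≈ -5.6589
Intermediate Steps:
o(g, r) = 4*g + 4*g**2 (o(g, r) = 4*(g*g + g) = 4*(g**2 + g) = 4*(g + g**2) = 4*g + 4*g**2)
o(-170, 209)/(-20308) = (4*(-170)*(1 - 170))/(-20308) = (4*(-170)*(-169))*(-1/20308) = 114920*(-1/20308) = -28730/5077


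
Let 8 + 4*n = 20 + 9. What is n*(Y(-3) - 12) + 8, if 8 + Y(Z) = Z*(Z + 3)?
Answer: -97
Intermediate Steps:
Y(Z) = -8 + Z*(3 + Z) (Y(Z) = -8 + Z*(Z + 3) = -8 + Z*(3 + Z))
n = 21/4 (n = -2 + (20 + 9)/4 = -2 + (¼)*29 = -2 + 29/4 = 21/4 ≈ 5.2500)
n*(Y(-3) - 12) + 8 = 21*((-8 + (-3)² + 3*(-3)) - 12)/4 + 8 = 21*((-8 + 9 - 9) - 12)/4 + 8 = 21*(-8 - 12)/4 + 8 = (21/4)*(-20) + 8 = -105 + 8 = -97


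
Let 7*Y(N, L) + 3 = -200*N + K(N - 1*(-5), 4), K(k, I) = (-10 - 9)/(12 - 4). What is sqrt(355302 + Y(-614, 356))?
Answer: sqrt(292309766)/28 ≈ 610.61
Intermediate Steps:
K(k, I) = -19/8
Y(N, L) = -43/56 - 200*N/7 (Y(N, L) = -3/7 + (-200*N - 19/8)/7 = -3/7 + (-19/8 - 200*N)/7 = -3/7 + (-19/56 - 200*N/7) = -43/56 - 200*N/7)
sqrt(355302 + Y(-614, 356)) = sqrt(355302 + (-43/56 - 200/7*(-614))) = sqrt(355302 + (-43/56 + 122800/7)) = sqrt(355302 + 982357/56) = sqrt(20879269/56) = sqrt(292309766)/28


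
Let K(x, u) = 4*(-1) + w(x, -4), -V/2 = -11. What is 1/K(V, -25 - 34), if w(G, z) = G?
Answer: 1/18 ≈ 0.055556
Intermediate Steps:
V = 22 (V = -2*(-11) = 22)
K(x, u) = -4 + x (K(x, u) = 4*(-1) + x = -4 + x)
1/K(V, -25 - 34) = 1/(-4 + 22) = 1/18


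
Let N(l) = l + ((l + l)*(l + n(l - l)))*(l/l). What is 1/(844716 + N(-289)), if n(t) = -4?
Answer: 1/1013781 ≈ 9.8641e-7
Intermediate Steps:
N(l) = l + 2*l*(-4 + l) (N(l) = l + ((l + l)*(l - 4))*(l/l) = l + ((2*l)*(-4 + l))*1 = l + (2*l*(-4 + l))*1 = l + 2*l*(-4 + l))
1/(844716 + N(-289)) = 1/(844716 - 289*(-7 + 2*(-289))) = 1/(844716 - 289*(-7 - 578)) = 1/(844716 - 289*(-585)) = 1/(844716 + 169065) = 1/1013781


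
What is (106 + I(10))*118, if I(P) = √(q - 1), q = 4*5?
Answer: 12508 + 118*√19 ≈ 13022.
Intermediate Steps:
q = 20
I(P) = √19 (I(P) = √(20 - 1) = √19)
(106 + I(10))*118 = (106 + √19)*118 = 12508 + 118*√19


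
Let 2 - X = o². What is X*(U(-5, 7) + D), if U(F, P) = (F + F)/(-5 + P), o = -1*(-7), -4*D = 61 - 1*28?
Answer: 2491/4 ≈ 622.75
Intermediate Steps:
D = -33/4 (D = -(61 - 1*28)/4 = -(61 - 28)/4 = -¼*33 = -33/4 ≈ -8.2500)
o = 7
U(F, P) = 2*F/(-5 + P) (U(F, P) = (2*F)/(-5 + P) = 2*F/(-5 + P))
X = -47 (X = 2 - 1*7² = 2 - 1*49 = 2 - 49 = -47)
X*(U(-5, 7) + D) = -47*(2*(-5)/(-5 + 7) - 33/4) = -47*(2*(-5)/2 - 33/4) = -47*(2*(-5)*(½) - 33/4) = -47*(-5 - 33/4) = -47*(-53/4) = 2491/4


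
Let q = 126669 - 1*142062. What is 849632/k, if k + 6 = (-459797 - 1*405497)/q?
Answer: 1634798172/96617 ≈ 16920.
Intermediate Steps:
q = -15393 (q = 126669 - 142062 = -15393)
k = 772936/15393 (k = -6 + (-459797 - 1*405497)/(-15393) = -6 + (-459797 - 405497)*(-1/15393) = -6 - 865294*(-1/15393) = -6 + 865294/15393 = 772936/15393 ≈ 50.214)
849632/k = 849632/(772936/15393) = 849632*(15393/772936) = 1634798172/96617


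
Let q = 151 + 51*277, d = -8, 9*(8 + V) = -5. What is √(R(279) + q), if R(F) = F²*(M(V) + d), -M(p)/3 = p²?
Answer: I*√17701757 ≈ 4207.3*I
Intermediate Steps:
V = -77/9 (V = -8 + (⅑)*(-5) = -8 - 5/9 = -77/9 ≈ -8.5556)
M(p) = -3*p²
R(F) = -6145*F²/27 (R(F) = F²*(-3*(-77/9)² - 8) = F²*(-3*5929/81 - 8) = F²*(-5929/27 - 8) = F²*(-6145/27) = -6145*F²/27)
q = 14278 (q = 151 + 14127 = 14278)
√(R(279) + q) = √(-6145/27*279² + 14278) = √(-6145/27*77841 + 14278) = √(-17716035 + 14278) = √(-17701757) = I*√17701757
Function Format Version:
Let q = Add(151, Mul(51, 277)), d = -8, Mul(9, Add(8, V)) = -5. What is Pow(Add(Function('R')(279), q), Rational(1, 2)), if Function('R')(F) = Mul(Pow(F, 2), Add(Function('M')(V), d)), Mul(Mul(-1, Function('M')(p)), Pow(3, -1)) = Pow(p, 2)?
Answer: Mul(I, Pow(17701757, Rational(1, 2))) ≈ Mul(4207.3, I)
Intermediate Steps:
V = Rational(-77, 9) (V = Add(-8, Mul(Rational(1, 9), -5)) = Add(-8, Rational(-5, 9)) = Rational(-77, 9) ≈ -8.5556)
Function('M')(p) = Mul(-3, Pow(p, 2))
Function('R')(F) = Mul(Rational(-6145, 27), Pow(F, 2)) (Function('R')(F) = Mul(Pow(F, 2), Add(Mul(-3, Pow(Rational(-77, 9), 2)), -8)) = Mul(Pow(F, 2), Add(Mul(-3, Rational(5929, 81)), -8)) = Mul(Pow(F, 2), Add(Rational(-5929, 27), -8)) = Mul(Pow(F, 2), Rational(-6145, 27)) = Mul(Rational(-6145, 27), Pow(F, 2)))
q = 14278 (q = Add(151, 14127) = 14278)
Pow(Add(Function('R')(279), q), Rational(1, 2)) = Pow(Add(Mul(Rational(-6145, 27), Pow(279, 2)), 14278), Rational(1, 2)) = Pow(Add(Mul(Rational(-6145, 27), 77841), 14278), Rational(1, 2)) = Pow(Add(-17716035, 14278), Rational(1, 2)) = Pow(-17701757, Rational(1, 2)) = Mul(I, Pow(17701757, Rational(1, 2)))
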